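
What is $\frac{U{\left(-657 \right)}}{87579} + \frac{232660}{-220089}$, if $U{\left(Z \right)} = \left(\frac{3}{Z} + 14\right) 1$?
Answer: $- \frac{1487232642625}{1407087740763} \approx -1.057$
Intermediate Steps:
$U{\left(Z \right)} = 14 + \frac{3}{Z}$ ($U{\left(Z \right)} = \left(14 + \frac{3}{Z}\right) 1 = 14 + \frac{3}{Z}$)
$\frac{U{\left(-657 \right)}}{87579} + \frac{232660}{-220089} = \frac{14 + \frac{3}{-657}}{87579} + \frac{232660}{-220089} = \left(14 + 3 \left(- \frac{1}{657}\right)\right) \frac{1}{87579} + 232660 \left(- \frac{1}{220089}\right) = \left(14 - \frac{1}{219}\right) \frac{1}{87579} - \frac{232660}{220089} = \frac{3065}{219} \cdot \frac{1}{87579} - \frac{232660}{220089} = \frac{3065}{19179801} - \frac{232660}{220089} = - \frac{1487232642625}{1407087740763}$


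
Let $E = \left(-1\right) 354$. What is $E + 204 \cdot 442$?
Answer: $89814$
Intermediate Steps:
$E = -354$
$E + 204 \cdot 442 = -354 + 204 \cdot 442 = -354 + 90168 = 89814$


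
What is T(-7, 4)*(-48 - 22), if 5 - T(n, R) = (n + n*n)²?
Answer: 123130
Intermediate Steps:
T(n, R) = 5 - (n + n²)² (T(n, R) = 5 - (n + n*n)² = 5 - (n + n²)²)
T(-7, 4)*(-48 - 22) = (5 - 1*(-7)²*(1 - 7)²)*(-48 - 22) = (5 - 1*49*(-6)²)*(-70) = (5 - 1*49*36)*(-70) = (5 - 1764)*(-70) = -1759*(-70) = 123130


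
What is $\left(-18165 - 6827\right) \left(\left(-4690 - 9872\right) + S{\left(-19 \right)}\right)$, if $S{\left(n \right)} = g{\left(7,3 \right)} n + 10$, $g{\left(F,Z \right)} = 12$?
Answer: $369381760$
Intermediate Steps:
$S{\left(n \right)} = 10 + 12 n$ ($S{\left(n \right)} = 12 n + 10 = 10 + 12 n$)
$\left(-18165 - 6827\right) \left(\left(-4690 - 9872\right) + S{\left(-19 \right)}\right) = \left(-18165 - 6827\right) \left(\left(-4690 - 9872\right) + \left(10 + 12 \left(-19\right)\right)\right) = - 24992 \left(-14562 + \left(10 - 228\right)\right) = - 24992 \left(-14562 - 218\right) = \left(-24992\right) \left(-14780\right) = 369381760$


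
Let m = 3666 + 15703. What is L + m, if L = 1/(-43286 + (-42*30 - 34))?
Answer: 863470019/44580 ≈ 19369.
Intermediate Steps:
m = 19369
L = -1/44580 (L = 1/(-43286 + (-1260 - 34)) = 1/(-43286 - 1294) = 1/(-44580) = -1/44580 ≈ -2.2432e-5)
L + m = -1/44580 + 19369 = 863470019/44580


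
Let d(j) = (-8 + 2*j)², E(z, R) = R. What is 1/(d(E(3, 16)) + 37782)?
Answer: 1/38358 ≈ 2.6070e-5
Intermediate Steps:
1/(d(E(3, 16)) + 37782) = 1/(4*(-4 + 16)² + 37782) = 1/(4*12² + 37782) = 1/(4*144 + 37782) = 1/(576 + 37782) = 1/38358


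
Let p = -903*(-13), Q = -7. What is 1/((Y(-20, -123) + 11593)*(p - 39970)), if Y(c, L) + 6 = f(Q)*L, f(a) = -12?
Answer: -1/368781553 ≈ -2.7116e-9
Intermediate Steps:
Y(c, L) = -6 - 12*L
p = 11739
1/((Y(-20, -123) + 11593)*(p - 39970)) = 1/(((-6 - 12*(-123)) + 11593)*(11739 - 39970)) = 1/(((-6 + 1476) + 11593)*(-28231)) = 1/((1470 + 11593)*(-28231)) = 1/(13063*(-28231)) = 1/(-368781553) = -1/368781553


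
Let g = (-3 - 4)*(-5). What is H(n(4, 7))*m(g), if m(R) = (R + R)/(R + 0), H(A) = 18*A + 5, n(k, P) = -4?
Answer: -134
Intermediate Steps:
H(A) = 5 + 18*A
g = 35 (g = -7*(-5) = 35)
m(R) = 2 (m(R) = (2*R)/R = 2)
H(n(4, 7))*m(g) = (5 + 18*(-4))*2 = (5 - 72)*2 = -67*2 = -134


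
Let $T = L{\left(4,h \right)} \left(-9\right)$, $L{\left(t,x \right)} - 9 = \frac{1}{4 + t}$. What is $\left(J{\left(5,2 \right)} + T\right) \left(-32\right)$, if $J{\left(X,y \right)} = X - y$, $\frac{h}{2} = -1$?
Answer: $2532$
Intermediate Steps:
$h = -2$ ($h = 2 \left(-1\right) = -2$)
$L{\left(t,x \right)} = 9 + \frac{1}{4 + t}$
$T = - \frac{657}{8}$ ($T = \frac{37 + 9 \cdot 4}{4 + 4} \left(-9\right) = \frac{37 + 36}{8} \left(-9\right) = \frac{1}{8} \cdot 73 \left(-9\right) = \frac{73}{8} \left(-9\right) = - \frac{657}{8} \approx -82.125$)
$\left(J{\left(5,2 \right)} + T\right) \left(-32\right) = \left(\left(5 - 2\right) - \frac{657}{8}\right) \left(-32\right) = \left(3 - \frac{657}{8}\right) \left(-32\right) = \left(- \frac{633}{8}\right) \left(-32\right) = 2532$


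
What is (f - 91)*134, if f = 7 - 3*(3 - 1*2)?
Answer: -11658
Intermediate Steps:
f = 4 (f = 7 - 3*(3 - 2) = 7 - 3*1 = 7 - 3 = 4)
(f - 91)*134 = (4 - 91)*134 = -87*134 = -11658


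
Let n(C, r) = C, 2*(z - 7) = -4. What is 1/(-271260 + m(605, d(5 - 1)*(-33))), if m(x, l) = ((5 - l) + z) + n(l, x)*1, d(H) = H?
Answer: -1/271250 ≈ -3.6866e-6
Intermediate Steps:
z = 5 (z = 7 + (½)*(-4) = 7 - 2 = 5)
m(x, l) = 10 (m(x, l) = ((5 - l) + 5) + l*1 = (10 - l) + l = 10)
1/(-271260 + m(605, d(5 - 1)*(-33))) = 1/(-271260 + 10) = 1/(-271250) = -1/271250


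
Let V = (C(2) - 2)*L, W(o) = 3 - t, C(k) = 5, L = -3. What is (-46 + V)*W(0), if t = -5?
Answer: -440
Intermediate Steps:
W(o) = 8 (W(o) = 3 - 1*(-5) = 3 + 5 = 8)
V = -9 (V = (5 - 2)*(-3) = 3*(-3) = -9)
(-46 + V)*W(0) = (-46 - 9)*8 = -55*8 = -440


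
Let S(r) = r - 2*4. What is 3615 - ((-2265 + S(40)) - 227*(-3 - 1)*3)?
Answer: 3124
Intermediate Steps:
S(r) = -8 + r (S(r) = r - 8 = -8 + r)
3615 - ((-2265 + S(40)) - 227*(-3 - 1)*3) = 3615 - ((-2265 + (-8 + 40)) - 227*(-3 - 1)*3) = 3615 - ((-2265 + 32) - (-908)*3) = 3615 - (-2233 - 227*(-12)) = 3615 - (-2233 + 2724) = 3615 - 1*491 = 3615 - 491 = 3124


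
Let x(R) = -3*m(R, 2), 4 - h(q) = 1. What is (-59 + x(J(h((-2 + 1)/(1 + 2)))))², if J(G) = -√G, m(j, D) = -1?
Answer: 3136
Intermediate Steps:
h(q) = 3 (h(q) = 4 - 1*1 = 4 - 1 = 3)
x(R) = 3 (x(R) = -3*(-1) = 3)
(-59 + x(J(h((-2 + 1)/(1 + 2)))))² = (-59 + 3)² = (-56)² = 3136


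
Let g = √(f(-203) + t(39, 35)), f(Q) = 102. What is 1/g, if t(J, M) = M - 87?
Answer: √2/10 ≈ 0.14142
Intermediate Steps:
t(J, M) = -87 + M
g = 5*√2 (g = √(102 + (-87 + 35)) = √(102 - 52) = √50 = 5*√2 ≈ 7.0711)
1/g = 1/(5*√2) = √2/10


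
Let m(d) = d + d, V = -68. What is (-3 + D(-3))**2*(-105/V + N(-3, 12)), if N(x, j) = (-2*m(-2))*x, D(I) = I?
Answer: -13743/17 ≈ -808.41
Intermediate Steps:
m(d) = 2*d
N(x, j) = 8*x (N(x, j) = (-4*(-2))*x = (-2*(-4))*x = 8*x)
(-3 + D(-3))**2*(-105/V + N(-3, 12)) = (-3 - 3)**2*(-105/(-68) + 8*(-3)) = (-6)**2*(-105*(-1/68) - 24) = 36*(105/68 - 24) = 36*(-1527/68) = -13743/17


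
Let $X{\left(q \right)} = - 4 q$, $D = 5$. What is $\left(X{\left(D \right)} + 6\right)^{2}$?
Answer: $196$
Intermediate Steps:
$\left(X{\left(D \right)} + 6\right)^{2} = \left(\left(-4\right) 5 + 6\right)^{2} = \left(-20 + 6\right)^{2} = \left(-14\right)^{2} = 196$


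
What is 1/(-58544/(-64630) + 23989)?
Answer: 32315/775233807 ≈ 4.1684e-5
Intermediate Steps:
1/(-58544/(-64630) + 23989) = 1/(-58544*(-1/64630) + 23989) = 1/(29272/32315 + 23989) = 1/(775233807/32315) = 32315/775233807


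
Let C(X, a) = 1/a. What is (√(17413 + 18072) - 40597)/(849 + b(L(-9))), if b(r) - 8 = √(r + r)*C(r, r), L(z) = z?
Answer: -313124661/6610043 + 7713*√35485/6610043 - 121791*I*√2/6610043 + 3*I*√70970/6610043 ≈ -47.151 - 0.025936*I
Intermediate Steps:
b(r) = 8 + √2/√r (b(r) = 8 + √(r + r)/r = 8 + √(2*r)/r = 8 + (√2*√r)/r = 8 + √2/√r)
(√(17413 + 18072) - 40597)/(849 + b(L(-9))) = (√(17413 + 18072) - 40597)/(849 + (8 + √2/√(-9))) = (√35485 - 40597)/(849 + (8 + √2*(-I/3))) = (-40597 + √35485)/(849 + (8 - I*√2/3)) = (-40597 + √35485)/(857 - I*√2/3)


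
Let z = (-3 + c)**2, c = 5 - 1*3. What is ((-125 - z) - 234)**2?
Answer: 129600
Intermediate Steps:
c = 2 (c = 5 - 3 = 2)
z = 1 (z = (-3 + 2)**2 = (-1)**2 = 1)
((-125 - z) - 234)**2 = ((-125 - 1*1) - 234)**2 = ((-125 - 1) - 234)**2 = (-126 - 234)**2 = (-360)**2 = 129600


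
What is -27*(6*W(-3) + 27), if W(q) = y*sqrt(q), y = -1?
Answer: -729 + 162*I*sqrt(3) ≈ -729.0 + 280.59*I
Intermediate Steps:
W(q) = -sqrt(q)
-27*(6*W(-3) + 27) = -27*(6*(-sqrt(-3)) + 27) = -27*(6*(-I*sqrt(3)) + 27) = -27*(-6*I*sqrt(3) + 27) = -27*(27 - 6*I*sqrt(3)) = -729 + 162*I*sqrt(3)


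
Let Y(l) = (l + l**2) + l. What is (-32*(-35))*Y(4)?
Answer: 26880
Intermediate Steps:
Y(l) = l**2 + 2*l
(-32*(-35))*Y(4) = (-32*(-35))*(4*(2 + 4)) = 1120*(4*6) = 1120*24 = 26880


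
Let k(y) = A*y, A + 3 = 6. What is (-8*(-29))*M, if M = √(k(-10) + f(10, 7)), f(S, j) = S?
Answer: 464*I*√5 ≈ 1037.5*I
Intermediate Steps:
A = 3 (A = -3 + 6 = 3)
k(y) = 3*y
M = 2*I*√5 (M = √(3*(-10) + 10) = √(-30 + 10) = √(-20) = 2*I*√5 ≈ 4.4721*I)
(-8*(-29))*M = (-8*(-29))*(2*I*√5) = 232*(2*I*√5) = 464*I*√5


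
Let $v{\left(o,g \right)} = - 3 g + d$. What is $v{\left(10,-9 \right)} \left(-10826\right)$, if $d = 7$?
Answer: $-368084$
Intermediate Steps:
$v{\left(o,g \right)} = 7 - 3 g$ ($v{\left(o,g \right)} = - 3 g + 7 = 7 - 3 g$)
$v{\left(10,-9 \right)} \left(-10826\right) = \left(7 - -27\right) \left(-10826\right) = \left(7 + 27\right) \left(-10826\right) = 34 \left(-10826\right) = -368084$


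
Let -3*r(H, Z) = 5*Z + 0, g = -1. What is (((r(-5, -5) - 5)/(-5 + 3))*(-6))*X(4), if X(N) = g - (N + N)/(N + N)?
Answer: -20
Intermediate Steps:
r(H, Z) = -5*Z/3 (r(H, Z) = -(5*Z + 0)/3 = -5*Z/3)
X(N) = -2 (X(N) = -1 - (N + N)/(N + N) = -1 - 2*N/(2*N) = -1 - 2*N*1/(2*N) = -1 - 1*1 = -1 - 1 = -2)
(((r(-5, -5) - 5)/(-5 + 3))*(-6))*X(4) = (((-5/3*(-5) - 5)/(-5 + 3))*(-6))*(-2) = (((25/3 - 5)/(-2))*(-6))*(-2) = (((10/3)*(-½))*(-6))*(-2) = -5/3*(-6)*(-2) = 10*(-2) = -20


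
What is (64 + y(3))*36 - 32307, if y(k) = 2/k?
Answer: -29979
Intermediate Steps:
(64 + y(3))*36 - 32307 = (64 + 2/3)*36 - 32307 = (194/3)*36 - 32307 = 2328 - 32307 = -29979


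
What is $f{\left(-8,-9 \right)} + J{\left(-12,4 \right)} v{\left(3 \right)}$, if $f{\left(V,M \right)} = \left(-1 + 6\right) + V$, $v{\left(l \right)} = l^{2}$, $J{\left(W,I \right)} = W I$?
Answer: $-435$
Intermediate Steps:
$J{\left(W,I \right)} = I W$
$f{\left(V,M \right)} = 5 + V$
$f{\left(-8,-9 \right)} + J{\left(-12,4 \right)} v{\left(3 \right)} = \left(5 - 8\right) + 4 \left(-12\right) 3^{2} = -3 - 432 = -435$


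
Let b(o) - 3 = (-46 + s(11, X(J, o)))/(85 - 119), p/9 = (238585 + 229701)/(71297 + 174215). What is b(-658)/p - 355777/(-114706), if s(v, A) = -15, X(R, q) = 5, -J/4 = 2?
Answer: 167384354849/49508600778 ≈ 3.3809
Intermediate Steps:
J = -8 (J = -4*2 = -8)
p = 2107287/122756 (p = 9*((238585 + 229701)/(71297 + 174215)) = 9*(468286/245512) = 9*(468286*(1/245512)) = 9*(234143/122756) = 2107287/122756 ≈ 17.166)
b(o) = 163/34 (b(o) = 3 + (-46 - 15)/(85 - 119) = 3 - 61/(-34) = 3 - 61*(-1/34) = 3 + 61/34 = 163/34)
b(-658)/p - 355777/(-114706) = 163/(34*(2107287/122756)) - 355777/(-114706) = (163/34)*(122756/2107287) - 355777*(-1/114706) = 10004614/35823879 + 355777/114706 = 167384354849/49508600778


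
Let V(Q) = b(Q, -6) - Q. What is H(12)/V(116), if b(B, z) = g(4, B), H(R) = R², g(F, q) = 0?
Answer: -36/29 ≈ -1.2414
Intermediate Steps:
b(B, z) = 0
V(Q) = -Q (V(Q) = 0 - Q = -Q)
H(12)/V(116) = 12²/((-1*116)) = 144/(-116) = 144*(-1/116) = -36/29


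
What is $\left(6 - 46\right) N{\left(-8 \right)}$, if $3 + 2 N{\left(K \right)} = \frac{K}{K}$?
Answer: $40$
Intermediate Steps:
$N{\left(K \right)} = -1$ ($N{\left(K \right)} = - \frac{3}{2} + \frac{K \frac{1}{K}}{2} = - \frac{3}{2} + \frac{1}{2} \cdot 1 = - \frac{3}{2} + \frac{1}{2} = -1$)
$\left(6 - 46\right) N{\left(-8 \right)} = \left(6 - 46\right) \left(-1\right) = \left(-40\right) \left(-1\right) = 40$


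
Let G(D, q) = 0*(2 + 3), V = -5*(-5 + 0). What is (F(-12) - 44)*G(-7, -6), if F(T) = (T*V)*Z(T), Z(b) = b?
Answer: 0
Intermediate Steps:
V = 25 (V = -5*(-5) = 25)
G(D, q) = 0 (G(D, q) = 0*5 = 0)
F(T) = 25*T² (F(T) = (T*25)*T = (25*T)*T = 25*T²)
(F(-12) - 44)*G(-7, -6) = (25*(-12)² - 44)*0 = (25*144 - 44)*0 = (3600 - 44)*0 = 3556*0 = 0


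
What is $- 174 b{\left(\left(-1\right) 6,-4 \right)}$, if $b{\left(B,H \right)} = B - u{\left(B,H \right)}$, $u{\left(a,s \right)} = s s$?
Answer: $3828$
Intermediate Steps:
$u{\left(a,s \right)} = s^{2}$
$b{\left(B,H \right)} = B - H^{2}$
$- 174 b{\left(\left(-1\right) 6,-4 \right)} = - 174 \left(\left(-1\right) 6 - \left(-4\right)^{2}\right) = - 174 \left(-6 - 16\right) = \left(-174\right) \left(-22\right) = 3828$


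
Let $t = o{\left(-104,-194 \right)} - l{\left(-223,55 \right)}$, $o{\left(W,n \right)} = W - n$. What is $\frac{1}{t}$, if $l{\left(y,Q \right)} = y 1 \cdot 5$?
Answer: $\frac{1}{1205} \approx 0.00082988$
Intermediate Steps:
$l{\left(y,Q \right)} = 5 y$ ($l{\left(y,Q \right)} = y 5 = 5 y$)
$t = 1205$ ($t = \left(-104 - -194\right) - 5 \left(-223\right) = \left(-104 + 194\right) - -1115 = 90 + 1115 = 1205$)
$\frac{1}{t} = \frac{1}{1205}$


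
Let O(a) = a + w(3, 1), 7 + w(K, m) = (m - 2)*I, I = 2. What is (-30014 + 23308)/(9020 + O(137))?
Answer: -3353/4574 ≈ -0.73306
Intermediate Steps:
w(K, m) = -11 + 2*m (w(K, m) = -7 + (m - 2)*2 = -7 + (-2 + m)*2 = -7 + (-4 + 2*m) = -11 + 2*m)
O(a) = -9 + a (O(a) = a + (-11 + 2*1) = a + (-11 + 2) = a - 9 = -9 + a)
(-30014 + 23308)/(9020 + O(137)) = (-30014 + 23308)/(9020 + (-9 + 137)) = -6706/(9020 + 128) = -6706/9148 = -6706*1/9148 = -3353/4574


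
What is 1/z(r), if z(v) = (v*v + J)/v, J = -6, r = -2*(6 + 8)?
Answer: -14/389 ≈ -0.035990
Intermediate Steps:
r = -28 (r = -2*14 = -28)
z(v) = (-6 + v**2)/v (z(v) = (v*v - 6)/v = (v**2 - 6)/v = (-6 + v**2)/v)
1/z(r) = 1/(-28 - 6/(-28)) = 1/(-28 - 6*(-1/28)) = 1/(-28 + 3/14) = 1/(-389/14) = -14/389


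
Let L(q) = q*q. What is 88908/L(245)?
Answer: 88908/60025 ≈ 1.4812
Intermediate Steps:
L(q) = q²
88908/L(245) = 88908/(245²) = 88908/60025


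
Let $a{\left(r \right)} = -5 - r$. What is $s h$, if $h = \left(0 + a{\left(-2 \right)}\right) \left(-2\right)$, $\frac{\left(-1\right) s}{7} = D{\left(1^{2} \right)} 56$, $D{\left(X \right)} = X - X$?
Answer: $0$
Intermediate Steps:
$D{\left(X \right)} = 0$
$s = 0$ ($s = - 7 \cdot 0 \cdot 56 = \left(-7\right) 0 = 0$)
$h = 6$ ($h = \left(0 - 3\right) \left(-2\right) = \left(-3\right) \left(-2\right) = 6$)
$s h = 0 \cdot 6 = 0$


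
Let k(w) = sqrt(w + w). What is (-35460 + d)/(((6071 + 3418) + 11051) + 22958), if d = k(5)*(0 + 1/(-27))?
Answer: -17730/21749 - sqrt(10)/1174446 ≈ -0.81521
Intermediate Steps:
k(w) = sqrt(2)*sqrt(w) (k(w) = sqrt(2*w) = sqrt(2)*sqrt(w))
d = -sqrt(10)/27 (d = (sqrt(2)*sqrt(5))*(0 + 1/(-27)) = sqrt(10)*(0 - 1/27) = sqrt(10)*(-1/27) = -sqrt(10)/27 ≈ -0.11712)
(-35460 + d)/(((6071 + 3418) + 11051) + 22958) = (-35460 - sqrt(10)/27)/(((6071 + 3418) + 11051) + 22958) = (-35460 - sqrt(10)/27)/((9489 + 11051) + 22958) = (-35460 - sqrt(10)/27)/(20540 + 22958) = (-35460 - sqrt(10)/27)/43498 = (-35460 - sqrt(10)/27)*(1/43498) = -17730/21749 - sqrt(10)/1174446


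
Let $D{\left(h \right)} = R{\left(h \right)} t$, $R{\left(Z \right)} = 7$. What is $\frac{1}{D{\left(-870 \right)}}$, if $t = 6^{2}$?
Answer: $\frac{1}{252} \approx 0.0039683$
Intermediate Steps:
$t = 36$
$D{\left(h \right)} = 252$ ($D{\left(h \right)} = 7 \cdot 36 = 252$)
$\frac{1}{D{\left(-870 \right)}} = \frac{1}{252}$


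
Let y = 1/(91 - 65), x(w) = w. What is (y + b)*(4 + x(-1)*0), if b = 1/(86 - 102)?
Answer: -5/52 ≈ -0.096154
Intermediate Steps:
b = -1/16 (b = 1/(-16) = -1/16 ≈ -0.062500)
y = 1/26 ≈ 0.038462
(y + b)*(4 + x(-1)*0) = (1/26 - 1/16)*(4 - 1*0) = -5*(4 + 0)/208 = -5/208*4 = -5/52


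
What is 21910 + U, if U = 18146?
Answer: 40056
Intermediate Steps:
21910 + U = 21910 + 18146 = 40056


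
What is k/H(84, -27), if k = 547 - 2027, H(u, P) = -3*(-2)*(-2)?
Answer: 370/3 ≈ 123.33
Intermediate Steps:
H(u, P) = -12 (H(u, P) = 6*(-2) = -12)
k = -1480
k/H(84, -27) = -1480/(-12) = -1480*(-1/12) = 370/3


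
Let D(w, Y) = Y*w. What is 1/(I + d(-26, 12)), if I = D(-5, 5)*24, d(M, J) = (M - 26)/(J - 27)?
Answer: -15/8948 ≈ -0.0016764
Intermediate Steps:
d(M, J) = (-26 + M)/(-27 + J)
I = -600 (I = (5*(-5))*24 = -25*24 = -600)
1/(I + d(-26, 12)) = 1/(-600 + (-26 - 26)/(-27 + 12)) = 1/(-600 - 52/(-15)) = 1/(-600 - 1/15*(-52)) = 1/(-600 + 52/15) = 1/(-8948/15) = -15/8948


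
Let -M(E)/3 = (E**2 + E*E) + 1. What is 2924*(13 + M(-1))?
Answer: 11696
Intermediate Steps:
M(E) = -3 - 6*E**2 (M(E) = -3*((E**2 + E*E) + 1) = -3*((E**2 + E**2) + 1) = -3*(2*E**2 + 1) = -3*(1 + 2*E**2) = -3 - 6*E**2)
2924*(13 + M(-1)) = 2924*(13 + (-3 - 6*(-1)**2)) = 2924*(13 + (-3 - 6*1)) = 2924*(13 + (-3 - 6)) = 2924*(13 - 9) = 2924*4 = 11696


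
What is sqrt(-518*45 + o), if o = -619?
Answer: I*sqrt(23929) ≈ 154.69*I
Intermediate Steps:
sqrt(-518*45 + o) = sqrt(-518*45 - 619) = sqrt(-23310 - 619) = sqrt(-23929) = I*sqrt(23929)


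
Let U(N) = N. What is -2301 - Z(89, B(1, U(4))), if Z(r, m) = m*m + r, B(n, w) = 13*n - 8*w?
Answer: -2751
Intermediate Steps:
B(n, w) = -8*w + 13*n
Z(r, m) = r + m**2 (Z(r, m) = m**2 + r = r + m**2)
-2301 - Z(89, B(1, U(4))) = -2301 - (89 + (-8*4 + 13*1)**2) = -2301 - (89 + (-32 + 13)**2) = -2301 - (89 + (-19)**2) = -2301 - (89 + 361) = -2301 - 1*450 = -2301 - 450 = -2751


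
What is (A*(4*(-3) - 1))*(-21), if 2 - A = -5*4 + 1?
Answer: 5733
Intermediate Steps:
A = 21 (A = 2 - (-5*4 + 1) = 2 - (-20 + 1) = 2 - 1*(-19) = 2 + 19 = 21)
(A*(4*(-3) - 1))*(-21) = (21*(4*(-3) - 1))*(-21) = (21*(-12 - 1))*(-21) = (21*(-13))*(-21) = -273*(-21) = 5733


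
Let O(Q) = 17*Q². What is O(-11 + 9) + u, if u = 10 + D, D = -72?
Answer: 6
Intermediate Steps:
u = -62 (u = 10 - 72 = -62)
O(-11 + 9) + u = 17*(-11 + 9)² - 62 = 17*(-2)² - 62 = 17*4 - 62 = 68 - 62 = 6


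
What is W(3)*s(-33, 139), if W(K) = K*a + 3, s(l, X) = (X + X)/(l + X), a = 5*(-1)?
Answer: -1668/53 ≈ -31.472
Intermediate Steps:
a = -5
s(l, X) = 2*X/(X + l) (s(l, X) = (2*X)/(X + l) = 2*X/(X + l))
W(K) = 3 - 5*K (W(K) = K*(-5) + 3 = -5*K + 3 = 3 - 5*K)
W(3)*s(-33, 139) = (3 - 5*3)*(2*139/(139 - 33)) = (3 - 15)*(2*139/106) = -24*139/106 = -12*139/53 = -1668/53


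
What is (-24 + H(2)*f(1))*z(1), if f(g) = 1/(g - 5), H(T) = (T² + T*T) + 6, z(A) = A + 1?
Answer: -55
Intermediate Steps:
z(A) = 1 + A
H(T) = 6 + 2*T² (H(T) = (T² + T²) + 6 = 2*T² + 6 = 6 + 2*T²)
f(g) = 1/(-5 + g)
(-24 + H(2)*f(1))*z(1) = (-24 + (6 + 2*2²)/(-5 + 1))*(1 + 1) = (-24 + (6 + 2*4)/(-4))*2 = (-24 + (6 + 8)*(-¼))*2 = (-24 + 14*(-¼))*2 = (-24 - 7/2)*2 = -55/2*2 = -55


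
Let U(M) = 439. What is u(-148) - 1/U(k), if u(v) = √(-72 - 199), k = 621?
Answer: -1/439 + I*√271 ≈ -0.0022779 + 16.462*I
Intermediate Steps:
u(v) = I*√271 (u(v) = √(-271) = I*√271)
u(-148) - 1/U(k) = I*√271 - 1/439 = -1/439 + I*√271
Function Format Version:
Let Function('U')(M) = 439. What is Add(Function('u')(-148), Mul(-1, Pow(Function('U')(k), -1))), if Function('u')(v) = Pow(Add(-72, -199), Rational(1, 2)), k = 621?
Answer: Add(Rational(-1, 439), Mul(I, Pow(271, Rational(1, 2)))) ≈ Add(-0.0022779, Mul(16.462, I))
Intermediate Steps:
Function('u')(v) = Mul(I, Pow(271, Rational(1, 2))) (Function('u')(v) = Pow(-271, Rational(1, 2)) = Mul(I, Pow(271, Rational(1, 2))))
Add(Function('u')(-148), Mul(-1, Pow(Function('U')(k), -1))) = Add(Mul(I, Pow(271, Rational(1, 2))), Mul(-1, Pow(439, -1))) = Add(Mul(I, Pow(271, Rational(1, 2))), Mul(-1, Rational(1, 439))) = Add(Mul(I, Pow(271, Rational(1, 2))), Rational(-1, 439)) = Add(Rational(-1, 439), Mul(I, Pow(271, Rational(1, 2))))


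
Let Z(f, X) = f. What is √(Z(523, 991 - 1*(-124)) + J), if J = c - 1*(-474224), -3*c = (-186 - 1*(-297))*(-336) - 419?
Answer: 2*√1096467/3 ≈ 698.08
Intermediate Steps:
c = 37715/3 (c = -((-186 - 1*(-297))*(-336) - 419)/3 = -((-186 + 297)*(-336) - 419)/3 = -(111*(-336) - 419)/3 = -(-37296 - 419)/3 = -⅓*(-37715) = 37715/3 ≈ 12572.)
J = 1460387/3 (J = 37715/3 - 1*(-474224) = 37715/3 + 474224 = 1460387/3 ≈ 4.8680e+5)
√(Z(523, 991 - 1*(-124)) + J) = √(523 + 1460387/3) = √(1461956/3) = 2*√1096467/3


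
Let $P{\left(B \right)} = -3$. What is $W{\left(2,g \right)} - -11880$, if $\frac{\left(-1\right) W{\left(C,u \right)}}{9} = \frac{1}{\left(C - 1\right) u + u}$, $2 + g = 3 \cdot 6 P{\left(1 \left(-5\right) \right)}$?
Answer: $\frac{1330569}{112} \approx 11880.0$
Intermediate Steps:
$g = -56$ ($g = -2 + 3 \cdot 6 \left(-3\right) = -2 + 18 \left(-3\right) = -2 - 54 = -56$)
$W{\left(C,u \right)} = - \frac{9}{u + u \left(-1 + C\right)}$ ($W{\left(C,u \right)} = - \frac{9}{\left(C - 1\right) u + u} = - \frac{9}{\left(-1 + C\right) u + u} = - \frac{9}{u \left(-1 + C\right) + u} = - \frac{9}{u + u \left(-1 + C\right)}$)
$W{\left(2,g \right)} - -11880 = - \frac{9}{2 \left(-56\right)} - -11880 = \left(-9\right) \frac{1}{2} \left(- \frac{1}{56}\right) + 11880 = \frac{9}{112} + 11880 = \frac{1330569}{112}$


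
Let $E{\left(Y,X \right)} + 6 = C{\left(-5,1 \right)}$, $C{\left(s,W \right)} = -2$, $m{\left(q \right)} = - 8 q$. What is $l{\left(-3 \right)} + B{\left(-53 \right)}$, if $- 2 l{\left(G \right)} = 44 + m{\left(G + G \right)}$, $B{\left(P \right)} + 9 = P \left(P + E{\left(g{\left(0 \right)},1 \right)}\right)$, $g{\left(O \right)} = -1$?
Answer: $3178$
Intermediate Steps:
$E{\left(Y,X \right)} = -8$ ($E{\left(Y,X \right)} = -6 - 2 = -8$)
$B{\left(P \right)} = -9 + P \left(-8 + P\right)$ ($B{\left(P \right)} = -9 + P \left(P - 8\right) = -9 + P \left(-8 + P\right)$)
$l{\left(G \right)} = -22 + 8 G$ ($l{\left(G \right)} = - \frac{44 - 8 \left(G + G\right)}{2} = - \frac{44 - 8 \cdot 2 G}{2} = - \frac{44 - 16 G}{2} = -22 + 8 G$)
$l{\left(-3 \right)} + B{\left(-53 \right)} = \left(-22 + 8 \left(-3\right)\right) - \left(-415 - 2809\right) = \left(-22 - 24\right) + \left(-9 + 2809 + 424\right) = -46 + 3224 = 3178$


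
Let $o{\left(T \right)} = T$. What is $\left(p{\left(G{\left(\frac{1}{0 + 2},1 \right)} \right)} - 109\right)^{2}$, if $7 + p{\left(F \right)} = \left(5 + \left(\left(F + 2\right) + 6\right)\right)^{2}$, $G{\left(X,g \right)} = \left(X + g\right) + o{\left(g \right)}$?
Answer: $\frac{247009}{16} \approx 15438.0$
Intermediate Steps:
$G{\left(X,g \right)} = X + 2 g$ ($G{\left(X,g \right)} = \left(X + g\right) + g = X + 2 g$)
$p{\left(F \right)} = -7 + \left(13 + F\right)^{2}$ ($p{\left(F \right)} = -7 + \left(5 + \left(\left(F + 2\right) + 6\right)\right)^{2} = -7 + \left(5 + \left(\left(2 + F\right) + 6\right)\right)^{2} = -7 + \left(5 + \left(8 + F\right)\right)^{2} = -7 + \left(13 + F\right)^{2}$)
$\left(p{\left(G{\left(\frac{1}{0 + 2},1 \right)} \right)} - 109\right)^{2} = \left(\left(-7 + \left(13 + \left(\frac{1}{0 + 2} + 2 \cdot 1\right)\right)^{2}\right) - 109\right)^{2} = \left(\left(-7 + \left(13 + \left(\frac{1}{2} + 2\right)\right)^{2}\right) - 109\right)^{2} = \left(\left(-7 + \left(13 + \frac{5}{2}\right)^{2}\right) - 109\right)^{2} = \left(\left(-7 + \left(\frac{31}{2}\right)^{2}\right) - 109\right)^{2} = \left(\left(-7 + \frac{961}{4}\right) - 109\right)^{2} = \left(\frac{933}{4} - 109\right)^{2} = \left(\frac{497}{4}\right)^{2} = \frac{247009}{16}$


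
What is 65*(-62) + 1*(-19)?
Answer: -4049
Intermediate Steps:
65*(-62) + 1*(-19) = -4030 - 19 = -4049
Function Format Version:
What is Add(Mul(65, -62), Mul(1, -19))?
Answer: -4049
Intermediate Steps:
Add(Mul(65, -62), Mul(1, -19)) = Add(-4030, -19) = -4049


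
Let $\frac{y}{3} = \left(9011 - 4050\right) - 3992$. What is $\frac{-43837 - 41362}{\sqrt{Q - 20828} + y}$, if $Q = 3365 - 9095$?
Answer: $- \frac{247673493}{8477207} + \frac{596393 i \sqrt{542}}{8477207} \approx -29.216 + 1.6379 i$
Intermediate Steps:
$Q = -5730$ ($Q = 3365 - 9095 = -5730$)
$y = 2907$ ($y = 3 \left(\left(9011 - 4050\right) - 3992\right) = 3 \left(4961 - 3992\right) = 3 \cdot 969 = 2907$)
$\frac{-43837 - 41362}{\sqrt{Q - 20828} + y} = \frac{-43837 - 41362}{\sqrt{-5730 - 20828} + 2907} = - \frac{85199}{\sqrt{-26558} + 2907} = - \frac{85199}{7 i \sqrt{542} + 2907} = - \frac{85199}{2907 + 7 i \sqrt{542}}$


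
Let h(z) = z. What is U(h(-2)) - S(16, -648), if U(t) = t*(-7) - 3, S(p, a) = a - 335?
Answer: 994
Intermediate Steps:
S(p, a) = -335 + a
U(t) = -3 - 7*t (U(t) = -7*t - 3 = -3 - 7*t)
U(h(-2)) - S(16, -648) = (-3 - 7*(-2)) - (-335 - 648) = (-3 + 14) - 1*(-983) = 11 + 983 = 994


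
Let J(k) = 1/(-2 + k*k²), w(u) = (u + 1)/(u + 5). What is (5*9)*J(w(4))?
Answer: -32805/1333 ≈ -24.610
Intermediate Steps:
w(u) = (1 + u)/(5 + u)
J(k) = 1/(-2 + k³)
(5*9)*J(w(4)) = (5*9)/(-2 + ((1 + 4)/(5 + 4))³) = 45/(-2 + (5/9)³) = 45/(-2 + 125/729) = 45/(-1333/729) = 45*(-729/1333) = -32805/1333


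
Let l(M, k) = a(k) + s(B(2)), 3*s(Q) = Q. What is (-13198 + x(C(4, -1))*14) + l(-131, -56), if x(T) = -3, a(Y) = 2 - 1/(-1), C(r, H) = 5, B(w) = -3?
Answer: -13238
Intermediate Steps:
a(Y) = 3 (a(Y) = 2 - 1*(-1) = 2 + 1 = 3)
s(Q) = Q/3
l(M, k) = 2 (l(M, k) = 3 + (⅓)*(-3) = 3 - 1 = 2)
(-13198 + x(C(4, -1))*14) + l(-131, -56) = (-13198 - 3*14) + 2 = (-13198 - 42) + 2 = -13240 + 2 = -13238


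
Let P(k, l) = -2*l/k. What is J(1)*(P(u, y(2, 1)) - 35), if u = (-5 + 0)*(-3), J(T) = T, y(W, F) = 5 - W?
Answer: -177/5 ≈ -35.400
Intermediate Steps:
u = 15 (u = -5*(-3) = 15)
P(k, l) = -2*l/k
J(1)*(P(u, y(2, 1)) - 35) = 1*(-2*(5 - 1*2)/15 - 35) = 1*(-2*(5 - 2)*1/15 - 35) = 1*(-2*3*1/15 - 35) = 1*(-⅖ - 35) = 1*(-177/5) = -177/5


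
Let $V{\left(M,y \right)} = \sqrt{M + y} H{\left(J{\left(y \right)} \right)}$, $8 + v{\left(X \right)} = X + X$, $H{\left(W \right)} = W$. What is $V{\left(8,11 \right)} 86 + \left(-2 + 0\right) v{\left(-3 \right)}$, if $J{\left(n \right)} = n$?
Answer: $28 + 946 \sqrt{19} \approx 4151.5$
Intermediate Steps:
$v{\left(X \right)} = -8 + 2 X$ ($v{\left(X \right)} = -8 + \left(X + X\right) = -8 + 2 X$)
$V{\left(M,y \right)} = y \sqrt{M + y}$ ($V{\left(M,y \right)} = \sqrt{M + y} y = y \sqrt{M + y}$)
$V{\left(8,11 \right)} 86 + \left(-2 + 0\right) v{\left(-3 \right)} = 11 \sqrt{8 + 11} \cdot 86 + \left(-2 + 0\right) \left(-8 + 2 \left(-3\right)\right) = 11 \sqrt{19} \cdot 86 - 2 \left(-8 - 6\right) = 946 \sqrt{19} - -28 = 946 \sqrt{19} + 28 = 28 + 946 \sqrt{19}$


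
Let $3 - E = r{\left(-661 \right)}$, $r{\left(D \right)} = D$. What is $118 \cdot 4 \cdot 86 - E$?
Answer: $39928$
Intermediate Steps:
$E = 664$ ($E = 3 - -661 = 3 + 661 = 664$)
$118 \cdot 4 \cdot 86 - E = 118 \cdot 4 \cdot 86 - 664 = 472 \cdot 86 - 664 = 40592 - 664 = 39928$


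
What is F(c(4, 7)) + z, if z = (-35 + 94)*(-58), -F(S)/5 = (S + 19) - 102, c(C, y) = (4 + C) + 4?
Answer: -3067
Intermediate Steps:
c(C, y) = 8 + C
F(S) = 415 - 5*S (F(S) = -5*((S + 19) - 102) = -5*((19 + S) - 102) = -5*(-83 + S) = 415 - 5*S)
z = -3422 (z = 59*(-58) = -3422)
F(c(4, 7)) + z = (415 - 5*(8 + 4)) - 3422 = (415 - 5*12) - 3422 = (415 - 60) - 3422 = 355 - 3422 = -3067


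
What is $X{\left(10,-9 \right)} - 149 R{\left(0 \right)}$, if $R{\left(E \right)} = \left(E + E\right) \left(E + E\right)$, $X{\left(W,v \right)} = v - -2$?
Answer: $-7$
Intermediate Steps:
$X{\left(W,v \right)} = 2 + v$ ($X{\left(W,v \right)} = v + 2 = 2 + v$)
$R{\left(E \right)} = 4 E^{2}$ ($R{\left(E \right)} = 2 E 2 E = 4 E^{2}$)
$X{\left(10,-9 \right)} - 149 R{\left(0 \right)} = \left(2 - 9\right) - 149 \cdot 4 \cdot 0^{2} = -7 - 149 \cdot 4 \cdot 0 = -7 - 0 = -7 + 0 = -7$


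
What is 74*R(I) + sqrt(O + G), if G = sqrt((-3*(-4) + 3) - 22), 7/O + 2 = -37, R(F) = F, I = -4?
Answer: -296 + sqrt(-273 + 1521*I*sqrt(7))/39 ≈ -294.89 + 1.1898*I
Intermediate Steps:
O = -7/39 (O = 7/(-2 - 37) = 7/(-39) = 7*(-1/39) = -7/39 ≈ -0.17949)
G = I*sqrt(7) (G = sqrt((12 + 3) - 22) = sqrt(15 - 22) = sqrt(-7) = I*sqrt(7) ≈ 2.6458*I)
74*R(I) + sqrt(O + G) = 74*(-4) + sqrt(-7/39 + I*sqrt(7)) = -296 + sqrt(-7/39 + I*sqrt(7))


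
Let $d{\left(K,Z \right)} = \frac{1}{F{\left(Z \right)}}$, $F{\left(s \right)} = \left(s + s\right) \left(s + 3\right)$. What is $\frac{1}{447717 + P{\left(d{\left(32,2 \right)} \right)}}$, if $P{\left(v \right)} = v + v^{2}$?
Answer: $\frac{400}{179086821} \approx 2.2336 \cdot 10^{-6}$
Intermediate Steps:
$F{\left(s \right)} = 2 s \left(3 + s\right)$
$d{\left(K,Z \right)} = \frac{1}{2 Z \left(3 + Z\right)}$
$\frac{1}{447717 + P{\left(d{\left(32,2 \right)} \right)}} = \frac{1}{447717 + \frac{1}{2 \cdot 2 \left(3 + 2\right)} \left(1 + \frac{1}{2 \cdot 2 \left(3 + 2\right)}\right)} = \frac{1}{447717 + \frac{1}{2} \cdot \frac{1}{2} \cdot \frac{1}{5} \left(1 + \frac{1}{2} \cdot \frac{1}{2} \cdot \frac{1}{5}\right)} = \frac{1}{447717 + \frac{1 + \frac{1}{20}}{20}} = \frac{1}{447717 + \frac{1}{20} \cdot \frac{21}{20}} = \frac{1}{447717 + \frac{21}{400}} = \frac{1}{\frac{179086821}{400}} = \frac{400}{179086821}$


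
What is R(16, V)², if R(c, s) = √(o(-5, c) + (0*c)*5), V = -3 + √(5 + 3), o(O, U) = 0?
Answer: 0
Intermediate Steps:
V = -3 + 2*√2 (V = -3 + √8 = -3 + 2*√2 ≈ -0.17157)
R(c, s) = 0 (R(c, s) = √(0 + (0*c)*5) = √(0 + 0*5) = √(0 + 0) = √0 = 0)
R(16, V)² = 0² = 0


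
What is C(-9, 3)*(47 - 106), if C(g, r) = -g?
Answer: -531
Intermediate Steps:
C(-9, 3)*(47 - 106) = (-1*(-9))*(47 - 106) = 9*(-59) = -531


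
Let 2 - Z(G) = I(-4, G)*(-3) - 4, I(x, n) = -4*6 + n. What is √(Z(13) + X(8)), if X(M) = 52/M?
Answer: I*√82/2 ≈ 4.5277*I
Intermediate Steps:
I(x, n) = -24 + n
Z(G) = -66 + 3*G (Z(G) = 2 - ((-24 + G)*(-3) - 4) = 2 - ((72 - 3*G) - 4) = 2 - (68 - 3*G) = 2 + (-68 + 3*G) = -66 + 3*G)
√(Z(13) + X(8)) = √((-66 + 3*13) + 52/8) = √((-66 + 39) + 52*(⅛)) = √(-27 + 13/2) = √(-41/2) = I*√82/2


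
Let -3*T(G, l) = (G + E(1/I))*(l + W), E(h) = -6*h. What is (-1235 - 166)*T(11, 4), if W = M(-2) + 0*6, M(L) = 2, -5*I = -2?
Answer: -11208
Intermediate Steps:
I = ⅖ (I = -⅕*(-2) = ⅖ ≈ 0.40000)
W = 2 (W = 2 + 0*6 = 2 + 0 = 2)
T(G, l) = -(-15 + G)*(2 + l)/3 (T(G, l) = -(G - 6/⅖)*(l + 2)/3 = -(G - 6*5/2)*(2 + l)/3 = -(G - 15)*(2 + l)/3 = -(-15 + G)*(2 + l)/3)
(-1235 - 166)*T(11, 4) = (-1235 - 166)*(10 + 5*4 - ⅔*11 - ⅓*11*4) = -1401*(10 + 20 - 22/3 - 44/3) = -1401*8 = -11208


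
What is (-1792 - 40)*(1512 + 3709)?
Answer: -9564872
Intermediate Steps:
(-1792 - 40)*(1512 + 3709) = -1832*5221 = -9564872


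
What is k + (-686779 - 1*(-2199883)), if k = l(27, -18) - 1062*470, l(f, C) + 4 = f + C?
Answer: 1013969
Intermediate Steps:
l(f, C) = -4 + C + f (l(f, C) = -4 + (f + C) = -4 + (C + f) = -4 + C + f)
k = -499135 (k = (-4 - 18 + 27) - 1062*470 = 5 - 499140 = -499135)
k + (-686779 - 1*(-2199883)) = -499135 + (-686779 - 1*(-2199883)) = -499135 + (-686779 + 2199883) = -499135 + 1513104 = 1013969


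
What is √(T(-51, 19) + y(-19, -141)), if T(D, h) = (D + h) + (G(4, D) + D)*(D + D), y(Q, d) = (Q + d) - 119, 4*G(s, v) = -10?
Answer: √5146 ≈ 71.736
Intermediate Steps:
G(s, v) = -5/2 (G(s, v) = (¼)*(-10) = -5/2)
y(Q, d) = -119 + Q + d
T(D, h) = D + h + 2*D*(-5/2 + D) (T(D, h) = (D + h) + (-5/2 + D)*(D + D) = (D + h) + (-5/2 + D)*(2*D) = (D + h) + 2*D*(-5/2 + D) = D + h + 2*D*(-5/2 + D))
√(T(-51, 19) + y(-19, -141)) = √((19 - 4*(-51) + 2*(-51)²) + (-119 - 19 - 141)) = √((19 + 204 + 2*2601) - 279) = √((19 + 204 + 5202) - 279) = √(5425 - 279) = √5146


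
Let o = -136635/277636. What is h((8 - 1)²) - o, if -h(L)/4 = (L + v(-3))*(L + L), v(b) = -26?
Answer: -2503029541/277636 ≈ -9015.5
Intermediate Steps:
h(L) = -8*L*(-26 + L) (h(L) = -4*(L - 26)*(L + L) = -4*(-26 + L)*2*L = -8*L*(-26 + L))
o = -136635/277636 (o = -136635*1/277636 = -136635/277636 ≈ -0.49214)
h((8 - 1)²) - o = 8*(8 - 1)²*(26 - (8 - 1)²) - 1*(-136635/277636) = 8*7²*(26 - 1*7²) + 136635/277636 = 8*49*(26 - 1*49) + 136635/277636 = 8*49*(26 - 49) + 136635/277636 = 8*49*(-23) + 136635/277636 = -9016 + 136635/277636 = -2503029541/277636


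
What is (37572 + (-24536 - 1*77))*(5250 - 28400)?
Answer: -300000850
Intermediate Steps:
(37572 + (-24536 - 1*77))*(5250 - 28400) = (37572 + (-24536 - 77))*(-23150) = (37572 - 24613)*(-23150) = 12959*(-23150) = -300000850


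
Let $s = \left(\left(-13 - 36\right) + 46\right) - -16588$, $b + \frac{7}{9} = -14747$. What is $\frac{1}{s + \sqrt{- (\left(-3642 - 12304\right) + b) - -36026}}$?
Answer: $\frac{149265}{2474959547} - \frac{3 \sqrt{600478}}{2474959547} \approx 5.9371 \cdot 10^{-5}$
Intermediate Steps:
$b = - \frac{132730}{9}$ ($b = - \frac{7}{9} - 14747 = - \frac{132730}{9} \approx -14748.0$)
$s = 16585$ ($s = \left(-49 + 46\right) + 16588 = -3 + 16588 = 16585$)
$\frac{1}{s + \sqrt{- (\left(-3642 - 12304\right) + b) - -36026}} = \frac{1}{16585 + \sqrt{- (\left(-3642 - 12304\right) - \frac{132730}{9}) - -36026}} = \frac{1}{16585 + \sqrt{- (-15946 - \frac{132730}{9}) + 36026}} = \frac{1}{16585 + \sqrt{\left(-1\right) \left(- \frac{276244}{9}\right) + 36026}} = \frac{1}{16585 + \sqrt{\frac{276244}{9} + 36026}} = \frac{1}{16585 + \sqrt{\frac{600478}{9}}} = \frac{1}{16585 + \frac{\sqrt{600478}}{3}}$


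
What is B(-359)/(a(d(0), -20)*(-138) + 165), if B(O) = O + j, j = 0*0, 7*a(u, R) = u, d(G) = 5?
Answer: -2513/465 ≈ -5.4043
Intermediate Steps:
a(u, R) = u/7
j = 0
B(O) = O (B(O) = O + 0 = O)
B(-359)/(a(d(0), -20)*(-138) + 165) = -359/(((⅐)*5)*(-138) + 165) = -359/((5/7)*(-138) + 165) = -359/(-690/7 + 165) = -359/465/7 = -359*7/465 = -2513/465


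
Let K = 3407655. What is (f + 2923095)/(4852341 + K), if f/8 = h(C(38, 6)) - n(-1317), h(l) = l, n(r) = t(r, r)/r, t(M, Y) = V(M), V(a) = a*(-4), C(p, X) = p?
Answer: 974477/2753332 ≈ 0.35393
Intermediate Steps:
V(a) = -4*a
t(M, Y) = -4*M
n(r) = -4 (n(r) = (-4*r)/r = -4)
f = 336 (f = 8*(38 - 1*(-4)) = 8*(38 + 4) = 8*42 = 336)
(f + 2923095)/(4852341 + K) = (336 + 2923095)/(4852341 + 3407655) = 2923431/8259996 = 2923431*(1/8259996) = 974477/2753332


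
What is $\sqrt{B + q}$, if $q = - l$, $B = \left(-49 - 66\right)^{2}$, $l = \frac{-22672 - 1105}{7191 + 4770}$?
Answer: $\frac{\sqrt{210258434658}}{3987} \approx 115.01$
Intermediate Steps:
$l = - \frac{23777}{11961} \approx -1.9879$
$B = 13225$ ($B = \left(-115\right)^{2} = 13225$)
$q = \frac{23777}{11961}$ ($q = \left(-1\right) \left(- \frac{23777}{11961}\right) = \frac{23777}{11961} \approx 1.9879$)
$\sqrt{B + q} = \sqrt{13225 + \frac{23777}{11961}} = \sqrt{\frac{158208002}{11961}} = \frac{\sqrt{210258434658}}{3987}$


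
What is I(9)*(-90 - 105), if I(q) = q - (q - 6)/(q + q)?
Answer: -3445/2 ≈ -1722.5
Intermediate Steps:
I(q) = q - (-6 + q)/(2*q)
I(9)*(-90 - 105) = (-1/2 + 9 + 3/9)*(-90 - 105) = (-1/2 + 9 + 3*(1/9))*(-195) = (-1/2 + 9 + 1/3)*(-195) = (53/6)*(-195) = -3445/2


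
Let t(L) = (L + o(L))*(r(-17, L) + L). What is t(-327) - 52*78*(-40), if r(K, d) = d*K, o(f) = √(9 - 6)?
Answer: -1548624 + 5232*√3 ≈ -1.5396e+6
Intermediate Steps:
o(f) = √3
r(K, d) = K*d
t(L) = -16*L*(L + √3) (t(L) = (L + √3)*(-17*L + L) = (L + √3)*(-16*L) = -16*L*(L + √3))
t(-327) - 52*78*(-40) = 16*(-327)*(-1*(-327) - √3) - 52*78*(-40) = 16*(-327)*(327 - √3) - 4056*(-40) = (-1710864 + 5232*√3) - 1*(-162240) = (-1710864 + 5232*√3) + 162240 = -1548624 + 5232*√3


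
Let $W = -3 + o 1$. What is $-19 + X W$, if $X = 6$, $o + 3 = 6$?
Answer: $-19$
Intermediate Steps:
$o = 3$ ($o = -3 + 6 = 3$)
$W = 0$ ($W = -3 + 3 \cdot 1 = -3 + 3 = 0$)
$-19 + X W = -19 + 6 \cdot 0 = -19 + 0 = -19$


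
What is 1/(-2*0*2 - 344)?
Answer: -1/344 ≈ -0.0029070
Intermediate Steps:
1/(-2*0*2 - 344) = 1/(0*2 - 344) = 1/(0 - 344) = 1/(-344) = -1/344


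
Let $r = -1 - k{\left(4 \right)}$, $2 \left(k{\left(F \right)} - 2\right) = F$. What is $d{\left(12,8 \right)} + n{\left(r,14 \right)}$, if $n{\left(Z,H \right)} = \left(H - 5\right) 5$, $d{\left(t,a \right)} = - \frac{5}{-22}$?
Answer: $\frac{995}{22} \approx 45.227$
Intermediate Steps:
$k{\left(F \right)} = 2 + \frac{F}{2}$
$d{\left(t,a \right)} = \frac{5}{22}$ ($d{\left(t,a \right)} = \left(-5\right) \left(- \frac{1}{22}\right) = \frac{5}{22}$)
$r = -5$ ($r = -1 - \left(2 + \frac{1}{2} \cdot 4\right) = -1 - \left(2 + 2\right) = -1 - 4 = -5$)
$n{\left(Z,H \right)} = -25 + 5 H$ ($n{\left(Z,H \right)} = \left(-5 + H\right) 5 = -25 + 5 H$)
$d{\left(12,8 \right)} + n{\left(r,14 \right)} = \frac{5}{22} + \left(-25 + 5 \cdot 14\right) = \frac{5}{22} + \left(-25 + 70\right) = \frac{5}{22} + 45 = \frac{995}{22}$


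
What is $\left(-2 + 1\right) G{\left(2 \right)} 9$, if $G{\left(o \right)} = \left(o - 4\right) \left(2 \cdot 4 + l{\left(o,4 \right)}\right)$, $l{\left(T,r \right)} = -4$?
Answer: $72$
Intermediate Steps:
$G{\left(o \right)} = -16 + 4 o$ ($G{\left(o \right)} = \left(o - 4\right) \left(2 \cdot 4 - 4\right) = \left(-4 + o\right) \left(8 - 4\right) = \left(-4 + o\right) 4 = -16 + 4 o$)
$\left(-2 + 1\right) G{\left(2 \right)} 9 = \left(-2 + 1\right) \left(-16 + 4 \cdot 2\right) 9 = - (-16 + 8) 9 = \left(-1\right) \left(-8\right) 9 = 8 \cdot 9 = 72$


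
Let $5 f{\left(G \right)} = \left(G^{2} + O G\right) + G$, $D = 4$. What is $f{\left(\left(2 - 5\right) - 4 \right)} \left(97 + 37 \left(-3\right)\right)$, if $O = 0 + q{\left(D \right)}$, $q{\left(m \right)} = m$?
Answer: $- \frac{196}{5} \approx -39.2$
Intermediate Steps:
$O = 4$ ($O = 0 + 4 = 4$)
$f{\left(G \right)} = G + \frac{G^{2}}{5}$ ($f{\left(G \right)} = \frac{\left(G^{2} + 4 G\right) + G}{5} = \frac{G^{2} + 5 G}{5} = G + \frac{G^{2}}{5}$)
$f{\left(\left(2 - 5\right) - 4 \right)} \left(97 + 37 \left(-3\right)\right) = \frac{\left(\left(2 - 5\right) - 4\right) \left(5 + \left(\left(2 - 5\right) - 4\right)\right)}{5} \left(97 + 37 \left(-3\right)\right) = \frac{\left(-3 - 4\right) \left(5 - 7\right)}{5} \left(97 - 111\right) = \frac{1}{5} \left(-7\right) \left(5 - 7\right) \left(-14\right) = \frac{1}{5} \left(-7\right) \left(-2\right) \left(-14\right) = \frac{14}{5} \left(-14\right) = - \frac{196}{5}$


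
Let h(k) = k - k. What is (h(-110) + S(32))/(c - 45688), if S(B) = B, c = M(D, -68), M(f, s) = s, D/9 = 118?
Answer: -8/11439 ≈ -0.00069936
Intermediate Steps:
D = 1062 (D = 9*118 = 1062)
h(k) = 0
c = -68
(h(-110) + S(32))/(c - 45688) = (0 + 32)/(-68 - 45688) = 32/(-45756) = 32*(-1/45756) = -8/11439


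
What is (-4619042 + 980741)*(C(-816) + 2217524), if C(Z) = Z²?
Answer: -10490604337380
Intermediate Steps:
(-4619042 + 980741)*(C(-816) + 2217524) = (-4619042 + 980741)*((-816)² + 2217524) = -3638301*(665856 + 2217524) = -3638301*2883380 = -10490604337380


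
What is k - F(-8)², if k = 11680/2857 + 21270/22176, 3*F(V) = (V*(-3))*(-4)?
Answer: -10759601983/10559472 ≈ -1019.0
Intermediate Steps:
F(V) = 4*V (F(V) = ((V*(-3))*(-4))/3 = (-3*V*(-4))/3 = (12*V)/3 = 4*V)
k = 53297345/10559472 (k = 11680*(1/2857) + 21270*(1/22176) = 11680/2857 + 3545/3696 = 53297345/10559472 ≈ 5.0473)
k - F(-8)² = 53297345/10559472 - (4*(-8))² = 53297345/10559472 - 1*(-32)² = 53297345/10559472 - 1*1024 = 53297345/10559472 - 1024 = -10759601983/10559472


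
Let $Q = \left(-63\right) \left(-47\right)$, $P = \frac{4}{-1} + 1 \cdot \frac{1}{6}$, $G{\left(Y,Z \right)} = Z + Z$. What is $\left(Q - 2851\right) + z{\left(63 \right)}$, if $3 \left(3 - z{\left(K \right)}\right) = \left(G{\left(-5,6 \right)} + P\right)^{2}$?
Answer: $\frac{9803}{108} \approx 90.769$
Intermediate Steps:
$G{\left(Y,Z \right)} = 2 Z$
$P = - \frac{23}{6}$ ($P = 4 \left(-1\right) + 1 \cdot \frac{1}{6} = -4 + \frac{1}{6} = - \frac{23}{6} \approx -3.8333$)
$Q = 2961$
$z{\left(K \right)} = - \frac{2077}{108}$ ($z{\left(K \right)} = 3 - \frac{\left(2 \cdot 6 - \frac{23}{6}\right)^{2}}{3} = 3 - \frac{\left(12 - \frac{23}{6}\right)^{2}}{3} = 3 - \frac{\left(\frac{49}{6}\right)^{2}}{3} = 3 - \frac{2401}{108} = - \frac{2077}{108}$)
$\left(Q - 2851\right) + z{\left(63 \right)} = \left(2961 - 2851\right) - \frac{2077}{108} = 110 - \frac{2077}{108} = \frac{9803}{108}$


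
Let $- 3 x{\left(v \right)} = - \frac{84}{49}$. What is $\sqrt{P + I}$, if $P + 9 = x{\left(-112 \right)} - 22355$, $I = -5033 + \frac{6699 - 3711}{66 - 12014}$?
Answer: $\frac{i \sqrt{11977452052986}}{20909} \approx 165.52 i$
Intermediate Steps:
$x{\left(v \right)} = \frac{4}{7}$ ($x{\left(v \right)} = - \frac{\left(-84\right) \frac{1}{49}}{3} = \left(- \frac{1}{3}\right) \left(- \frac{12}{7}\right) = \frac{4}{7}$)
$I = - \frac{15034318}{2987}$ ($I = -5033 + \frac{2988}{-11948} = -5033 + 2988 \left(- \frac{1}{11948}\right) = -5033 - \frac{747}{2987} = - \frac{15034318}{2987} \approx -5033.3$)
$P = - \frac{156544}{7}$ ($P = -9 + \left(\frac{4}{7} - 22355\right) = -9 - \frac{156481}{7} = - \frac{156544}{7} \approx -22363.0$)
$\sqrt{P + I} = \sqrt{- \frac{156544}{7} - \frac{15034318}{2987}} = \sqrt{- \frac{572837154}{20909}} = \frac{i \sqrt{11977452052986}}{20909}$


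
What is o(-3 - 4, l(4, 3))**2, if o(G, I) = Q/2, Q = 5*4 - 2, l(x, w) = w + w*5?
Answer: 81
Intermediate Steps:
l(x, w) = 6*w (l(x, w) = w + 5*w = 6*w)
Q = 18 (Q = 20 - 2 = 18)
o(G, I) = 9 (o(G, I) = 18/2 = 18*(1/2) = 9)
o(-3 - 4, l(4, 3))**2 = 9**2 = 81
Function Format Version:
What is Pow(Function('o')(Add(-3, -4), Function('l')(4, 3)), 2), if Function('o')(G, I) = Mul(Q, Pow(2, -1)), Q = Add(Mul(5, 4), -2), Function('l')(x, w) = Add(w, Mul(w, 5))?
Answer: 81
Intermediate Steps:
Function('l')(x, w) = Mul(6, w) (Function('l')(x, w) = Add(w, Mul(5, w)) = Mul(6, w))
Q = 18 (Q = Add(20, -2) = 18)
Function('o')(G, I) = 9 (Function('o')(G, I) = Mul(18, Pow(2, -1)) = Mul(18, Rational(1, 2)) = 9)
Pow(Function('o')(Add(-3, -4), Function('l')(4, 3)), 2) = Pow(9, 2) = 81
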